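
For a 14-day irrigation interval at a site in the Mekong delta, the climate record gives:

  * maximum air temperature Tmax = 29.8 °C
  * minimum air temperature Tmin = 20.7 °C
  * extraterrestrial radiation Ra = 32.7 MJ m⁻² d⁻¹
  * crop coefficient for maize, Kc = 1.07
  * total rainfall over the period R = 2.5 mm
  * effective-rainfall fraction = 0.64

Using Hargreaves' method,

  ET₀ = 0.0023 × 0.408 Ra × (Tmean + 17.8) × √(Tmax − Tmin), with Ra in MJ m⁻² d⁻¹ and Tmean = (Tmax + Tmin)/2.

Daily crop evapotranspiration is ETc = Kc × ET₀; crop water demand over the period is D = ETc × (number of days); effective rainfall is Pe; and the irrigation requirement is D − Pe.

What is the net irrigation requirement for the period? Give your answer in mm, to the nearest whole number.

Tmean = (29.8 + 20.7)/2 = 25.25 °C
0.408 Ra = 0.408 × 32.7 = 13.3416 mm/d equivalent
ET₀ = 0.0023 × 13.3416 × (25.25 + 17.8) × √9.1 = 0.0023 × 13.3416 × 43.05 × 3.0166 = 3.9850 mm/d
ETc = Kc × ET₀ = 1.07 × 3.9850 = 4.2640 mm/d
Crop demand D = ETc × 14 d = 4.2640 × 14 = 59.696 mm
Pe = 0.64 × 2.5 = 1.600 mm
D − Pe = 59.696 − 1.600 = 58.096 mm

58 mm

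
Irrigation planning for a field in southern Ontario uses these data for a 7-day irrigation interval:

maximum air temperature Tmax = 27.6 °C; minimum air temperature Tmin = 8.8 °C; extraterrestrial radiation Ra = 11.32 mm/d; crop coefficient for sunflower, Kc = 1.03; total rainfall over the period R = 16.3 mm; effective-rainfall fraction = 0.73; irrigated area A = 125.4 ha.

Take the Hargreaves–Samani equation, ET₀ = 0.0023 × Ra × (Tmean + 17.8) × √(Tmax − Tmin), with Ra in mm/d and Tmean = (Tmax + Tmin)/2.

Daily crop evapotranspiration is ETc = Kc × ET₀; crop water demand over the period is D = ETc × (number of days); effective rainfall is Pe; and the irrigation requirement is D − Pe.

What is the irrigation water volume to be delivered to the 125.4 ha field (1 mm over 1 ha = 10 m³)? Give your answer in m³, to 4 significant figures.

Tmean = (27.6 + 8.8)/2 = 18.20 °C
ET₀ = 0.0023 × 11.32 × (18.20 + 17.8) × √18.8 = 0.0023 × 11.32 × 36.00 × 4.3359 = 4.0640 mm/d
ETc = Kc × ET₀ = 1.03 × 4.0640 = 4.1859 mm/d
Crop demand D = ETc × 7 d = 4.1859 × 7 = 29.301 mm
Pe = 0.73 × 16.3 = 11.899 mm
D − Pe = 29.301 − 11.899 = 17.402 mm
Volume = 17.402 mm × 125.4 ha × 10 = 21822.1 m³

21820 m³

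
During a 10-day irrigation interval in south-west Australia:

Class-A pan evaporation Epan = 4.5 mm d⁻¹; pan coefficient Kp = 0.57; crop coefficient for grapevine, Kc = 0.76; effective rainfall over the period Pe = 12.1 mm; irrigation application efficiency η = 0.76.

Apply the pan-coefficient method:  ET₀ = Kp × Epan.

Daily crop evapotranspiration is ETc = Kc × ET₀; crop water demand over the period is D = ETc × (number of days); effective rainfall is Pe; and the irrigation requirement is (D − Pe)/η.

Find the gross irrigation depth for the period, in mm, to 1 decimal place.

ET₀ = 0.57 × 4.5 = 2.5650 mm/d
ETc = Kc × ET₀ = 0.76 × 2.5650 = 1.9494 mm/d
Crop demand D = ETc × 10 d = 1.9494 × 10 = 19.494 mm
D − Pe = 19.494 − 12.1 = 7.394 mm
Gross irrigation = 7.394 / 0.76 = 9.729 mm

9.7 mm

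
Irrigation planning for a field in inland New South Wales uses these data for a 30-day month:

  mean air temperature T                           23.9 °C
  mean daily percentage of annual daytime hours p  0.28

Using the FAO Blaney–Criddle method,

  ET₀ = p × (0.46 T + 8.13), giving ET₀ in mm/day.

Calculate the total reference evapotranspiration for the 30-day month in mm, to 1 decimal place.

ET₀ = 0.28 × (0.46 × 23.9 + 8.13) = 0.28 × 19.124 = 5.3547 mm/d
Monthly total = 5.3547 × 30 = 160.641 mm

160.6 mm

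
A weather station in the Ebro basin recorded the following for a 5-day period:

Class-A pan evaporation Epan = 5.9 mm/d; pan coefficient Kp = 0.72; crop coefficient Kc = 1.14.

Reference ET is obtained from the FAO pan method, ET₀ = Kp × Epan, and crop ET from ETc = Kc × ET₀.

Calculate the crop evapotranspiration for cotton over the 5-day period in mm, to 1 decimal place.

24.2 mm

ET₀ = 0.72 × 5.9 = 4.2480 mm/d
ETc = Kc × ET₀ = 1.14 × 4.2480 = 4.8427 mm/d
Over 5 days: 4.8427 × 5 = 24.214 mm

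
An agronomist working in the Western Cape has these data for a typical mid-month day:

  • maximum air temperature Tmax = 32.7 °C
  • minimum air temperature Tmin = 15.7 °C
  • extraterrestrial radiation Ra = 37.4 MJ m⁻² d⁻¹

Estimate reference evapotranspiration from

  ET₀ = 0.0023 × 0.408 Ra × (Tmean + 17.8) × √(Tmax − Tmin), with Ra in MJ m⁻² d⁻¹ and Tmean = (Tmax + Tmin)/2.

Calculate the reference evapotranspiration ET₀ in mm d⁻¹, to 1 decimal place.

Tmean = (32.7 + 15.7)/2 = 24.20 °C
0.408 Ra = 0.408 × 37.4 = 15.2592 mm/d equivalent
ET₀ = 0.0023 × 15.2592 × (24.20 + 17.8) × √17.0 = 0.0023 × 15.2592 × 42.00 × 4.1231 = 6.0776 mm/d

6.1 mm d⁻¹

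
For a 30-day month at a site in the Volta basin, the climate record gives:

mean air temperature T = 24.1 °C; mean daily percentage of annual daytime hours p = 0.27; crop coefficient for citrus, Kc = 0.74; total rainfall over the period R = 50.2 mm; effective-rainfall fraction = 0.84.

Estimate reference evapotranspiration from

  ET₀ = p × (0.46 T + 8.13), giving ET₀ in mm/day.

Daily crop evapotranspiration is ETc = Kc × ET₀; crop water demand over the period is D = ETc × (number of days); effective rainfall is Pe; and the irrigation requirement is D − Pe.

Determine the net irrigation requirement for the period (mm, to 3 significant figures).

ET₀ = 0.27 × (0.46 × 24.1 + 8.13) = 0.27 × 19.216 = 5.1883 mm/d
ETc = Kc × ET₀ = 0.74 × 5.1883 = 3.8393 mm/d
Crop demand D = ETc × 30 d = 3.8393 × 30 = 115.179 mm
Pe = 0.84 × 50.2 = 42.168 mm
D − Pe = 115.179 − 42.168 = 73.011 mm

73.0 mm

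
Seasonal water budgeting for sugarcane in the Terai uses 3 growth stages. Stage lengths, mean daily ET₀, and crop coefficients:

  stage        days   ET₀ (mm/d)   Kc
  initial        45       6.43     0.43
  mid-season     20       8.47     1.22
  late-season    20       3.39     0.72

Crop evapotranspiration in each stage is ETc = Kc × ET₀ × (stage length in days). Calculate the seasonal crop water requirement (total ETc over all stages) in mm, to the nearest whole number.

initial: 0.43 × 6.43 × 45 = 124.42 mm
mid-season: 1.22 × 8.47 × 20 = 206.67 mm
late-season: 0.72 × 3.39 × 20 = 48.82 mm
Seasonal total = 379.91 mm

380 mm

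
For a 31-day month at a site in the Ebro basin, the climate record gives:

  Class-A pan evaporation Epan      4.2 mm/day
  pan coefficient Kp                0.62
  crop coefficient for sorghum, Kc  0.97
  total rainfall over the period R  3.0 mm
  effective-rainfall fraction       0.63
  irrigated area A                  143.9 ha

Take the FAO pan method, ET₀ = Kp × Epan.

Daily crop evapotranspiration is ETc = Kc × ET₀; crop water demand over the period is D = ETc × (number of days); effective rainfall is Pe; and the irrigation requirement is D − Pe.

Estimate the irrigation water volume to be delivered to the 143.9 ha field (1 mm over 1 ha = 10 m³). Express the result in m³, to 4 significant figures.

ET₀ = 0.62 × 4.2 = 2.6040 mm/d
ETc = Kc × ET₀ = 0.97 × 2.6040 = 2.5259 mm/d
Crop demand D = ETc × 31 d = 2.5259 × 31 = 78.303 mm
Pe = 0.63 × 3.0 = 1.890 mm
D − Pe = 78.303 − 1.890 = 76.413 mm
Volume = 76.413 mm × 143.9 ha × 10 = 109958.3 m³

110000 m³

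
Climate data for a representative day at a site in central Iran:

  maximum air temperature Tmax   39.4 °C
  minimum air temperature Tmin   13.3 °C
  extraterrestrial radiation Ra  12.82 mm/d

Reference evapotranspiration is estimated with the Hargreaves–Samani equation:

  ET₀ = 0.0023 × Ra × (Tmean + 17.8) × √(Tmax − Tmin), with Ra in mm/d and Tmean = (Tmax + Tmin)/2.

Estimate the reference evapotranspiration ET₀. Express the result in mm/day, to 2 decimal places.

Tmean = (39.4 + 13.3)/2 = 26.35 °C
ET₀ = 0.0023 × 12.82 × (26.35 + 17.8) × √26.1 = 0.0023 × 12.82 × 44.15 × 5.1088 = 6.6507 mm/d

6.65 mm/day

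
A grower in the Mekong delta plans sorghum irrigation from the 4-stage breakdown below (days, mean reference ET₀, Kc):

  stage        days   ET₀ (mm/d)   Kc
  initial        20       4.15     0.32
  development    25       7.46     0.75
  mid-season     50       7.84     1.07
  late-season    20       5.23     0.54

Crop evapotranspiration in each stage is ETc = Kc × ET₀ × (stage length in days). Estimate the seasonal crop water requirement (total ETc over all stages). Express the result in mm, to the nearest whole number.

initial: 0.32 × 4.15 × 20 = 26.56 mm
development: 0.75 × 7.46 × 25 = 139.88 mm
mid-season: 1.07 × 7.84 × 50 = 419.44 mm
late-season: 0.54 × 5.23 × 20 = 56.48 mm
Seasonal total = 642.36 mm

642 mm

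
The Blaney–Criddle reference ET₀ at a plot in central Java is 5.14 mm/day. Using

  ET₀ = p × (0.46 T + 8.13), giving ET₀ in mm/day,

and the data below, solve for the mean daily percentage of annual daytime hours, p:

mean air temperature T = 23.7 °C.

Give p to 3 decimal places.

0.270

p = ET₀ / (0.46 T + 8.13) = 5.14 / (0.46 × 23.7 + 8.13) = 5.14 / 19.032 = 0.2701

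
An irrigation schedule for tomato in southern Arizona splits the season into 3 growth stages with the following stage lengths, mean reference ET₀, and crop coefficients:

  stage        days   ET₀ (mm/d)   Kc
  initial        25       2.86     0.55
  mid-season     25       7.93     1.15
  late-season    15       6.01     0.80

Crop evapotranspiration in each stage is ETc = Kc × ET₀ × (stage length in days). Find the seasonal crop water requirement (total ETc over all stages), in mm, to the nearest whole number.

initial: 0.55 × 2.86 × 25 = 39.33 mm
mid-season: 1.15 × 7.93 × 25 = 227.99 mm
late-season: 0.80 × 6.01 × 15 = 72.12 mm
Seasonal total = 339.44 mm

339 mm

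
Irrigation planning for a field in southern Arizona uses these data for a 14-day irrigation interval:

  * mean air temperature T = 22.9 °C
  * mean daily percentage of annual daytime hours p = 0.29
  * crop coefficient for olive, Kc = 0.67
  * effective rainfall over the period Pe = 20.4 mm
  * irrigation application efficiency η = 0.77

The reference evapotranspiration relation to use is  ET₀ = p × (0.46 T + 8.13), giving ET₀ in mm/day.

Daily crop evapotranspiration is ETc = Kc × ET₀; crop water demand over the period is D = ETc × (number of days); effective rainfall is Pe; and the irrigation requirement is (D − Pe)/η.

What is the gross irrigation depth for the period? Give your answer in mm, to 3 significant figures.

39.4 mm

ET₀ = 0.29 × (0.46 × 22.9 + 8.13) = 0.29 × 18.664 = 5.4126 mm/d
ETc = Kc × ET₀ = 0.67 × 5.4126 = 3.6264 mm/d
Crop demand D = ETc × 14 d = 3.6264 × 14 = 50.770 mm
D − Pe = 50.770 − 20.4 = 30.370 mm
Gross irrigation = 30.370 / 0.77 = 39.442 mm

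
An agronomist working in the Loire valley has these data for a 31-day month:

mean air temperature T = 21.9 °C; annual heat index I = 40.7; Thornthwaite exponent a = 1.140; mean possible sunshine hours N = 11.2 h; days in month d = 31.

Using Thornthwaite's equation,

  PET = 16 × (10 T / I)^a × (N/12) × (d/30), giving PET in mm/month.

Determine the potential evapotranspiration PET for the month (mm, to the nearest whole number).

105 mm

10T/I = 10 × 21.9 / 40.7 = 5.3808
(10T/I)^a = 5.3808^1.140 = 6.8103
Uncorrected PET = 16 × 6.8103 = 108.965 mm
Correction = (N/12)(d/30) = (11.2/12)(31/30) = 0.9644
PET = 108.965 × 0.9644 = 105.086 mm/month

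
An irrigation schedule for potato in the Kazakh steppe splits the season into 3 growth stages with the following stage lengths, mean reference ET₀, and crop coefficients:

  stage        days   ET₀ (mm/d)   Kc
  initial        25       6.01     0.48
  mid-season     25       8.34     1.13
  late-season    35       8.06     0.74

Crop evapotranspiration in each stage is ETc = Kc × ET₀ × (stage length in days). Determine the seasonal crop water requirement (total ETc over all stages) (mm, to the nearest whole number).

516 mm

initial: 0.48 × 6.01 × 25 = 72.12 mm
mid-season: 1.13 × 8.34 × 25 = 235.61 mm
late-season: 0.74 × 8.06 × 35 = 208.75 mm
Seasonal total = 516.48 mm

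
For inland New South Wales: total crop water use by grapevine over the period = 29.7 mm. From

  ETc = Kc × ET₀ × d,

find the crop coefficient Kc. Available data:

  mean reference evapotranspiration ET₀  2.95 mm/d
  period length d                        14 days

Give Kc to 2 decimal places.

0.72

ETc = Kc × ET₀ × d  ⇒  Kc = ETc / (ET₀ × d)
Kc = 29.7 / (2.95 × 14) = 29.7 / 41.30 = 0.7191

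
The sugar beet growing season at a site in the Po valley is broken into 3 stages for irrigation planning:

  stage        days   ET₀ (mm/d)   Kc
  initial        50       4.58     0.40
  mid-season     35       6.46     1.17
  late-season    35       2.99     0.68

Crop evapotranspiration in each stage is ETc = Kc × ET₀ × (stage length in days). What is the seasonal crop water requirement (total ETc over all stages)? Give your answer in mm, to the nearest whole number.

initial: 0.40 × 4.58 × 50 = 91.60 mm
mid-season: 1.17 × 6.46 × 35 = 264.54 mm
late-season: 0.68 × 2.99 × 35 = 71.16 mm
Seasonal total = 427.30 mm

427 mm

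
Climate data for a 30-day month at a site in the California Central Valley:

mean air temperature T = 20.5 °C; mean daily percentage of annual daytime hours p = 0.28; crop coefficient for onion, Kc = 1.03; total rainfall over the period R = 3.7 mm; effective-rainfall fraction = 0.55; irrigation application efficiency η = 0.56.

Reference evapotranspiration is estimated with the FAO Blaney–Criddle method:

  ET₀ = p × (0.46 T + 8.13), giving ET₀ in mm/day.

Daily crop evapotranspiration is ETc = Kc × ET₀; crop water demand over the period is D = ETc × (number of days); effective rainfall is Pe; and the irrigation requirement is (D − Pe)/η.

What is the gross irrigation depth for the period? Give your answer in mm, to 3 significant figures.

ET₀ = 0.28 × (0.46 × 20.5 + 8.13) = 0.28 × 17.560 = 4.9168 mm/d
ETc = Kc × ET₀ = 1.03 × 4.9168 = 5.0643 mm/d
Crop demand D = ETc × 30 d = 5.0643 × 30 = 151.929 mm
Pe = 0.55 × 3.7 = 2.035 mm
D − Pe = 151.929 − 2.035 = 149.894 mm
Gross irrigation = 149.894 / 0.56 = 267.668 mm

268 mm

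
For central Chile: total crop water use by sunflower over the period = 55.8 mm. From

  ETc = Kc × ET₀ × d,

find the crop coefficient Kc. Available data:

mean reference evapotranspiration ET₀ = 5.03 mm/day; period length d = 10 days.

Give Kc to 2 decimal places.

ETc = Kc × ET₀ × d  ⇒  Kc = ETc / (ET₀ × d)
Kc = 55.8 / (5.03 × 10) = 55.8 / 50.30 = 1.1093

1.11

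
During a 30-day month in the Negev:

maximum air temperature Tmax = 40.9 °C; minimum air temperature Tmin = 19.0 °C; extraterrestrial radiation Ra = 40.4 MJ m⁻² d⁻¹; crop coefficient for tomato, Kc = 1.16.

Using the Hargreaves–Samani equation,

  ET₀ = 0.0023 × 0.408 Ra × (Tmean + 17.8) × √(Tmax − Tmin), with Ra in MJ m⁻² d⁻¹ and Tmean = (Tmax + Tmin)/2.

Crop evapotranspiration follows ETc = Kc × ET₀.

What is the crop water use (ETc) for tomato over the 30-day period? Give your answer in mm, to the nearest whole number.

295 mm

Tmean = (40.9 + 19.0)/2 = 29.95 °C
0.408 Ra = 0.408 × 40.4 = 16.4832 mm/d equivalent
ET₀ = 0.0023 × 16.4832 × (29.95 + 17.8) × √21.9 = 0.0023 × 16.4832 × 47.75 × 4.6797 = 8.4715 mm/d
ETc = Kc × ET₀ = 1.16 × 8.4715 = 9.8269 mm/d
Over 30 days: 9.8269 × 30 = 294.807 mm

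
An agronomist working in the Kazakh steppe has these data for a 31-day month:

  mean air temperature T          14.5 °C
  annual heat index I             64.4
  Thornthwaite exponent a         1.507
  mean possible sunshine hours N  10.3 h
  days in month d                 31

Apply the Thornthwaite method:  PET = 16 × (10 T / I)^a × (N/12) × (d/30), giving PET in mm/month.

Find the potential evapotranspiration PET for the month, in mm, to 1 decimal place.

10T/I = 10 × 14.5 / 64.4 = 2.2516
(10T/I)^a = 2.2516^1.507 = 3.3979
Uncorrected PET = 16 × 3.3979 = 54.366 mm
Correction = (N/12)(d/30) = (10.3/12)(31/30) = 0.8869
PET = 54.366 × 0.8869 = 48.217 mm/month

48.2 mm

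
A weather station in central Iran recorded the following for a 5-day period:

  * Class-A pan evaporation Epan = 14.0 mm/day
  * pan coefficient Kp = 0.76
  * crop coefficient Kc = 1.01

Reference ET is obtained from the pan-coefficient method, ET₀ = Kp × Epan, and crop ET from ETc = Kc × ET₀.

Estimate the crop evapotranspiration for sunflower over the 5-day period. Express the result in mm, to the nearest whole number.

54 mm

ET₀ = 0.76 × 14.0 = 10.6400 mm/d
ETc = Kc × ET₀ = 1.01 × 10.6400 = 10.7464 mm/d
Over 5 days: 10.7464 × 5 = 53.732 mm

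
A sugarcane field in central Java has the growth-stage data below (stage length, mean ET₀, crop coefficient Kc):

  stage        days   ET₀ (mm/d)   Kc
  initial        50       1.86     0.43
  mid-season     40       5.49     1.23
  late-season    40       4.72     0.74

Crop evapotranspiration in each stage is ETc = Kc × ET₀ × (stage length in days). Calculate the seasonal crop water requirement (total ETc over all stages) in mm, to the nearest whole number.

450 mm

initial: 0.43 × 1.86 × 50 = 39.99 mm
mid-season: 1.23 × 5.49 × 40 = 270.11 mm
late-season: 0.74 × 4.72 × 40 = 139.71 mm
Seasonal total = 449.81 mm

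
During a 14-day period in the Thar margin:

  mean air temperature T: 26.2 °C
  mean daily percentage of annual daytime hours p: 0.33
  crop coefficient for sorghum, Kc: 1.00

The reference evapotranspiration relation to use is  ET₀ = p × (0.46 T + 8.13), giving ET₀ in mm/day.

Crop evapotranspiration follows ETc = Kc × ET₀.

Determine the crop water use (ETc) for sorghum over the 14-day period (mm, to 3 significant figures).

93.2 mm

ET₀ = 0.33 × (0.46 × 26.2 + 8.13) = 0.33 × 20.182 = 6.6601 mm/d
ETc = Kc × ET₀ = 1.00 × 6.6601 = 6.6601 mm/d
Over 14 days: 6.6601 × 14 = 93.241 mm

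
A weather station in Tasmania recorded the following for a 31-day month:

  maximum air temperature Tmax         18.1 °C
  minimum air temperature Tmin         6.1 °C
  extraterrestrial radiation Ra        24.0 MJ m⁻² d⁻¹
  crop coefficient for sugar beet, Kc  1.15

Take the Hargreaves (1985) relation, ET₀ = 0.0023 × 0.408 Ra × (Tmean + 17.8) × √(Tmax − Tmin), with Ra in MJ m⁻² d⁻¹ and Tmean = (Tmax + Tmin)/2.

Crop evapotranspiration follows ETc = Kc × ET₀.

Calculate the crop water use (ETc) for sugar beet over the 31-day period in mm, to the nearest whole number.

Tmean = (18.1 + 6.1)/2 = 12.10 °C
0.408 Ra = 0.408 × 24.0 = 9.7920 mm/d equivalent
ET₀ = 0.0023 × 9.7920 × (12.10 + 17.8) × √12.0 = 0.0023 × 9.7920 × 29.90 × 3.4641 = 2.3327 mm/d
ETc = Kc × ET₀ = 1.15 × 2.3327 = 2.6826 mm/d
Over 31 days: 2.6826 × 31 = 83.161 mm

83 mm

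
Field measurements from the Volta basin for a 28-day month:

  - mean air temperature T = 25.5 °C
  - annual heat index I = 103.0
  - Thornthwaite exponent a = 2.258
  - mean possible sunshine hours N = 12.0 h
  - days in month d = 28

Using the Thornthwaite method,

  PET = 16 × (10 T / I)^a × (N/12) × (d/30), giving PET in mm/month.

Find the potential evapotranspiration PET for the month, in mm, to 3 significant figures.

116 mm

10T/I = 10 × 25.5 / 103.0 = 2.4757
(10T/I)^a = 2.4757^2.258 = 7.7441
Uncorrected PET = 16 × 7.7441 = 123.906 mm
Correction = (N/12)(d/30) = (12.0/12)(28/30) = 0.9333
PET = 123.906 × 0.9333 = 115.641 mm/month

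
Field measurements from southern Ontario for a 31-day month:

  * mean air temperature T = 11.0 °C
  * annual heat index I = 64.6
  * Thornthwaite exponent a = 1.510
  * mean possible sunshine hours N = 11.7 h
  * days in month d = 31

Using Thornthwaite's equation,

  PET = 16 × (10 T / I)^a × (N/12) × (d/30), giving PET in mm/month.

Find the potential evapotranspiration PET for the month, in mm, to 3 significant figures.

10T/I = 10 × 11.0 / 64.6 = 1.7028
(10T/I)^a = 1.7028^1.510 = 2.2339
Uncorrected PET = 16 × 2.2339 = 35.742 mm
Correction = (N/12)(d/30) = (11.7/12)(31/30) = 1.0075
PET = 35.742 × 1.0075 = 36.010 mm/month

36.0 mm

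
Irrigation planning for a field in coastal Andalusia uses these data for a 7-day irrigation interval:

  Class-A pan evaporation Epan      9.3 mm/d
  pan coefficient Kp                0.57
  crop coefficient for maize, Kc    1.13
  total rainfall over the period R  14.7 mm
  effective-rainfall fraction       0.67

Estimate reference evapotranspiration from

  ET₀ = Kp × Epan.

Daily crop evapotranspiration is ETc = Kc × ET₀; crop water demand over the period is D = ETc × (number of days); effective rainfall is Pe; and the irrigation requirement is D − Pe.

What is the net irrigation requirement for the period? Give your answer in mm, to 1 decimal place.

32.1 mm

ET₀ = 0.57 × 9.3 = 5.3010 mm/d
ETc = Kc × ET₀ = 1.13 × 5.3010 = 5.9901 mm/d
Crop demand D = ETc × 7 d = 5.9901 × 7 = 41.931 mm
Pe = 0.67 × 14.7 = 9.849 mm
D − Pe = 41.931 − 9.849 = 32.082 mm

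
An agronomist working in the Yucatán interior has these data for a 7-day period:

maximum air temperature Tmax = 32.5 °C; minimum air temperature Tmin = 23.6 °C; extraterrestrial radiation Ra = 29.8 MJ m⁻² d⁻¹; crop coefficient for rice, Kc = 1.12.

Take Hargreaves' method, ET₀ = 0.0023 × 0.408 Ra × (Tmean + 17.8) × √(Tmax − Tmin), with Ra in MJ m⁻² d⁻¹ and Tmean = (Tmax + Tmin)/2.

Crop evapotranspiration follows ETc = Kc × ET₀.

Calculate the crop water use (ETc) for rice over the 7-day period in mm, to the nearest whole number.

Tmean = (32.5 + 23.6)/2 = 28.05 °C
0.408 Ra = 0.408 × 29.8 = 12.1584 mm/d equivalent
ET₀ = 0.0023 × 12.1584 × (28.05 + 17.8) × √8.9 = 0.0023 × 12.1584 × 45.85 × 2.9833 = 3.8251 mm/d
ETc = Kc × ET₀ = 1.12 × 3.8251 = 4.2841 mm/d
Over 7 days: 4.2841 × 7 = 29.989 mm

30 mm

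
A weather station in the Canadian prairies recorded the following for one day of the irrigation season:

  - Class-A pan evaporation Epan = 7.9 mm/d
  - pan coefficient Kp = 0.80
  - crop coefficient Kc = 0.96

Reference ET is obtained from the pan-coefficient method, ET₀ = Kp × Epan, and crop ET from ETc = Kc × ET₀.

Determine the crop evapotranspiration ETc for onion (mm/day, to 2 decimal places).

ET₀ = 0.80 × 7.9 = 6.3200 mm/d
ETc = Kc × ET₀ = 0.96 × 6.3200 = 6.0672 mm/d

6.07 mm/day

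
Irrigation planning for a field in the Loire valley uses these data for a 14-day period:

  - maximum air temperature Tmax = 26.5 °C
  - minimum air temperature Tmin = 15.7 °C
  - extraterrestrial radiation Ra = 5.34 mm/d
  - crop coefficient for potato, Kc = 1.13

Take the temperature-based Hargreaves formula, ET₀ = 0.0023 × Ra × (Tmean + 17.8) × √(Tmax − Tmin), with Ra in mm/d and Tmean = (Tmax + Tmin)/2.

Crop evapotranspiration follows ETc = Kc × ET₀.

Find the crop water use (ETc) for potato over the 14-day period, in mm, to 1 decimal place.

24.8 mm

Tmean = (26.5 + 15.7)/2 = 21.10 °C
ET₀ = 0.0023 × 5.34 × (21.10 + 17.8) × √10.8 = 0.0023 × 5.34 × 38.90 × 3.2863 = 1.5701 mm/d
ETc = Kc × ET₀ = 1.13 × 1.5701 = 1.7742 mm/d
Over 14 days: 1.7742 × 14 = 24.839 mm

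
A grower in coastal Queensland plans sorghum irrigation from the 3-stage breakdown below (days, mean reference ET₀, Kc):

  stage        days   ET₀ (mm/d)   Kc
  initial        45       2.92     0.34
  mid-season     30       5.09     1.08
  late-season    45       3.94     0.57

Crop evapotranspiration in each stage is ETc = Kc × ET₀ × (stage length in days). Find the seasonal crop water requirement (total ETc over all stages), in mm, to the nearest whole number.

initial: 0.34 × 2.92 × 45 = 44.68 mm
mid-season: 1.08 × 5.09 × 30 = 164.92 mm
late-season: 0.57 × 3.94 × 45 = 101.06 mm
Seasonal total = 310.66 mm

311 mm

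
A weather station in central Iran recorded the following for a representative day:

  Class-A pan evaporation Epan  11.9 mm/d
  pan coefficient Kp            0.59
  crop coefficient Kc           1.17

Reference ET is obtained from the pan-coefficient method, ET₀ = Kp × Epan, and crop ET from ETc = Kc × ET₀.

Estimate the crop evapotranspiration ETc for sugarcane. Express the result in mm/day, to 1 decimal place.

8.2 mm/day

ET₀ = 0.59 × 11.9 = 7.0210 mm/d
ETc = Kc × ET₀ = 1.17 × 7.0210 = 8.2146 mm/d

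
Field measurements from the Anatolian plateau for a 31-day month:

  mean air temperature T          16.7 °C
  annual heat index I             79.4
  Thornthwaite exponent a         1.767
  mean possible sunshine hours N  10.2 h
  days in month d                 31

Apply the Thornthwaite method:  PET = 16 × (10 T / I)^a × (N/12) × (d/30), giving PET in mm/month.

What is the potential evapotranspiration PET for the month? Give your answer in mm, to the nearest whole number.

52 mm

10T/I = 10 × 16.7 / 79.4 = 2.1033
(10T/I)^a = 2.1033^1.767 = 3.7202
Uncorrected PET = 16 × 3.7202 = 59.523 mm
Correction = (N/12)(d/30) = (10.2/12)(31/30) = 0.8783
PET = 59.523 × 0.8783 = 52.279 mm/month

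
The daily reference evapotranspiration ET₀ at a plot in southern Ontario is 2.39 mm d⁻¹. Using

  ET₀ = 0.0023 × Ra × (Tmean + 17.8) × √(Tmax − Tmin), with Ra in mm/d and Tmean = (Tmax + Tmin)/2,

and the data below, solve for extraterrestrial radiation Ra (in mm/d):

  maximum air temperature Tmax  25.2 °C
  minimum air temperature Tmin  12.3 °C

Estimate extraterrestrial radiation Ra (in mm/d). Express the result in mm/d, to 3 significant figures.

Tmean = 18.75 °C; √ΔT = 3.5917
Ra = ET₀ / [0.0023 × (Tmean+17.8) × √ΔT] = 2.39 / (0.0023 × 36.55 × 3.5917) = 7.916 mm/d

7.92 mm/d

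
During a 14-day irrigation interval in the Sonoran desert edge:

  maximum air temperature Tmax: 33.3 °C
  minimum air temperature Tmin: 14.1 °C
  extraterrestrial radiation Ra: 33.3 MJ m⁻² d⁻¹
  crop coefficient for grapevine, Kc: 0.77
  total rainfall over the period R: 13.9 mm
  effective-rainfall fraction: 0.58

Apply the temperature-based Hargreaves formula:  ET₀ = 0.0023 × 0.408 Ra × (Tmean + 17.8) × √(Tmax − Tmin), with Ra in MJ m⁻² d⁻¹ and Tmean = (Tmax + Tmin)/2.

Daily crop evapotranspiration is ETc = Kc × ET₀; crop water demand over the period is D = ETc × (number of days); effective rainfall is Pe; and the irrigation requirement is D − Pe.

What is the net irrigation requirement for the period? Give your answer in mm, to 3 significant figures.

Tmean = (33.3 + 14.1)/2 = 23.70 °C
0.408 Ra = 0.408 × 33.3 = 13.5864 mm/d equivalent
ET₀ = 0.0023 × 13.5864 × (23.70 + 17.8) × √19.2 = 0.0023 × 13.5864 × 41.50 × 4.3818 = 5.6824 mm/d
ETc = Kc × ET₀ = 0.77 × 5.6824 = 4.3754 mm/d
Crop demand D = ETc × 14 d = 4.3754 × 14 = 61.256 mm
Pe = 0.58 × 13.9 = 8.062 mm
D − Pe = 61.256 − 8.062 = 53.194 mm

53.2 mm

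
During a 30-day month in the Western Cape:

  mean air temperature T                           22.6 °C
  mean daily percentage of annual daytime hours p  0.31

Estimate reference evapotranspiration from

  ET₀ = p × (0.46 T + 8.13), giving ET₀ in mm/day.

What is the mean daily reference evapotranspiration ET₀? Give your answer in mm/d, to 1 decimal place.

5.7 mm/d

ET₀ = 0.31 × (0.46 × 22.6 + 8.13) = 0.31 × 18.526 = 5.7431 mm/d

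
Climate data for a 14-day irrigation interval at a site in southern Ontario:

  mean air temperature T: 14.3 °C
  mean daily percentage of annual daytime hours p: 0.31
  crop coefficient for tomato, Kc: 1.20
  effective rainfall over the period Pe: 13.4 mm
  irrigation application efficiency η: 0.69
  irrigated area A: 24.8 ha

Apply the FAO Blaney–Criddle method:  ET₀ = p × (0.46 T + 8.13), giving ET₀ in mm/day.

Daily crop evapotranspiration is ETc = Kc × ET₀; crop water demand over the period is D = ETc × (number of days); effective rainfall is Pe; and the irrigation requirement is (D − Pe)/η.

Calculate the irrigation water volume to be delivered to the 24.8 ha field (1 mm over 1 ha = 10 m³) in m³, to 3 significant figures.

22700 m³

ET₀ = 0.31 × (0.46 × 14.3 + 8.13) = 0.31 × 14.708 = 4.5595 mm/d
ETc = Kc × ET₀ = 1.20 × 4.5595 = 5.4714 mm/d
Crop demand D = ETc × 14 d = 5.4714 × 14 = 76.600 mm
D − Pe = 76.600 − 13.4 = 63.200 mm
Gross irrigation = 63.200 / 0.69 = 91.594 mm
Volume = 91.594 mm × 24.8 ha × 10 = 22715.3 m³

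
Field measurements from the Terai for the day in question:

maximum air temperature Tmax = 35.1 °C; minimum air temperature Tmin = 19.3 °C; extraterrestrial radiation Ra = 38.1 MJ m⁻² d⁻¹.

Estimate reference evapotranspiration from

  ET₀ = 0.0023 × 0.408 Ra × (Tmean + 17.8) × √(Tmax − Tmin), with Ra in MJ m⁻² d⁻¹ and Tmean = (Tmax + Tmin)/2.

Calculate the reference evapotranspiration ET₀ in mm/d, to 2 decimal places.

6.40 mm/d

Tmean = (35.1 + 19.3)/2 = 27.20 °C
0.408 Ra = 0.408 × 38.1 = 15.5448 mm/d equivalent
ET₀ = 0.0023 × 15.5448 × (27.20 + 17.8) × √15.8 = 0.0023 × 15.5448 × 45.00 × 3.9749 = 6.3952 mm/d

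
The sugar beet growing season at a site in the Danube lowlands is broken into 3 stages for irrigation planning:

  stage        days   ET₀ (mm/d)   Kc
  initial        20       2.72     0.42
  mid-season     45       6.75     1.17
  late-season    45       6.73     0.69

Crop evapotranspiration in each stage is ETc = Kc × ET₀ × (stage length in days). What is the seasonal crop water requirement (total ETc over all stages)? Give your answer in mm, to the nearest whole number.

initial: 0.42 × 2.72 × 20 = 22.85 mm
mid-season: 1.17 × 6.75 × 45 = 355.39 mm
late-season: 0.69 × 6.73 × 45 = 208.97 mm
Seasonal total = 587.21 mm

587 mm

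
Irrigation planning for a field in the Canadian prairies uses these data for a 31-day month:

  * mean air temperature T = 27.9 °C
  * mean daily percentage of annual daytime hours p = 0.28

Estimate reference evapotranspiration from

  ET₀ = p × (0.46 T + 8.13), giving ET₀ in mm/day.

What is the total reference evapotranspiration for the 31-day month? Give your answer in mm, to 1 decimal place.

182.0 mm

ET₀ = 0.28 × (0.46 × 27.9 + 8.13) = 0.28 × 20.964 = 5.8699 mm/d
Monthly total = 5.8699 × 31 = 181.967 mm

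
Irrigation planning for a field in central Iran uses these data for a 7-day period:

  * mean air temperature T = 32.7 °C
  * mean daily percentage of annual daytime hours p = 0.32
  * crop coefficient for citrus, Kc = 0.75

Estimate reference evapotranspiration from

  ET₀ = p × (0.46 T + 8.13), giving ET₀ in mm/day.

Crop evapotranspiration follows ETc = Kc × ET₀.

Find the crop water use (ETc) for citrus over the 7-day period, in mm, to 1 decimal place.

38.9 mm

ET₀ = 0.32 × (0.46 × 32.7 + 8.13) = 0.32 × 23.172 = 7.4150 mm/d
ETc = Kc × ET₀ = 0.75 × 7.4150 = 5.5613 mm/d
Over 7 days: 5.5613 × 7 = 38.929 mm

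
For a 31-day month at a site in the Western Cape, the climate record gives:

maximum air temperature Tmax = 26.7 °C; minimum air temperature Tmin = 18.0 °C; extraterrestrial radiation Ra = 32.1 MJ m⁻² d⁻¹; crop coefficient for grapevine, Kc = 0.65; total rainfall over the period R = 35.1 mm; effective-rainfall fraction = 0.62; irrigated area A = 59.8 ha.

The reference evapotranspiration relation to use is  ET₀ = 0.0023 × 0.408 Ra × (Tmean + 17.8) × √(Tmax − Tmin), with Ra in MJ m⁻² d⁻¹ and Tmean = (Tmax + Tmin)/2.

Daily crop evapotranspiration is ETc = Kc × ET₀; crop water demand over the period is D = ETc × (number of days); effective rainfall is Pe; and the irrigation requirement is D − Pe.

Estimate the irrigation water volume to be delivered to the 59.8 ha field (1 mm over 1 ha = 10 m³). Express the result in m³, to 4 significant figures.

29970 m³

Tmean = (26.7 + 18.0)/2 = 22.35 °C
0.408 Ra = 0.408 × 32.1 = 13.0968 mm/d equivalent
ET₀ = 0.0023 × 13.0968 × (22.35 + 17.8) × √8.7 = 0.0023 × 13.0968 × 40.15 × 2.9496 = 3.5673 mm/d
ETc = Kc × ET₀ = 0.65 × 3.5673 = 2.3187 mm/d
Crop demand D = ETc × 31 d = 2.3187 × 31 = 71.880 mm
Pe = 0.62 × 35.1 = 21.762 mm
D − Pe = 71.880 − 21.762 = 50.118 mm
Volume = 50.118 mm × 59.8 ha × 10 = 29970.6 m³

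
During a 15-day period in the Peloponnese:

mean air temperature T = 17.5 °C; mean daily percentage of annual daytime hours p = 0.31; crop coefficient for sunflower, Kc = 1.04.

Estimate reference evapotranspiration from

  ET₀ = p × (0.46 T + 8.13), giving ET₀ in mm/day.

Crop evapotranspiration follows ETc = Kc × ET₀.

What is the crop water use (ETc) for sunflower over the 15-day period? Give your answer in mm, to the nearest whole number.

78 mm

ET₀ = 0.31 × (0.46 × 17.5 + 8.13) = 0.31 × 16.180 = 5.0158 mm/d
ETc = Kc × ET₀ = 1.04 × 5.0158 = 5.2164 mm/d
Over 15 days: 5.2164 × 15 = 78.246 mm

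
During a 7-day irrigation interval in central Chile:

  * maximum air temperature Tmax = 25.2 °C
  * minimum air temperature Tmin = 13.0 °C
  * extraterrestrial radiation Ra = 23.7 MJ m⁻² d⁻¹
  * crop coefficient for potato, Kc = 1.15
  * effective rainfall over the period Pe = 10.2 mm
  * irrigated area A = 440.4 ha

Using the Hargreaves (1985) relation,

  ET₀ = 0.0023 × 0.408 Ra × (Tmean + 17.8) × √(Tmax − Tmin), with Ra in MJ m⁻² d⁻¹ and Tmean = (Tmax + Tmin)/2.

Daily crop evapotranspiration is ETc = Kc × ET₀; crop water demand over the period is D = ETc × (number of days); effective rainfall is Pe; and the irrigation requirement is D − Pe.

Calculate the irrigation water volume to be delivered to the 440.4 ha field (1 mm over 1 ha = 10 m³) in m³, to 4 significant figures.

Tmean = (25.2 + 13.0)/2 = 19.10 °C
0.408 Ra = 0.408 × 23.7 = 9.6696 mm/d equivalent
ET₀ = 0.0023 × 9.6696 × (19.10 + 17.8) × √12.2 = 0.0023 × 9.6696 × 36.90 × 3.4928 = 2.8664 mm/d
ETc = Kc × ET₀ = 1.15 × 2.8664 = 3.2964 mm/d
Crop demand D = ETc × 7 d = 3.2964 × 7 = 23.075 mm
D − Pe = 23.075 − 10.2 = 12.875 mm
Volume = 12.875 mm × 440.4 ha × 10 = 56701.5 m³

56700 m³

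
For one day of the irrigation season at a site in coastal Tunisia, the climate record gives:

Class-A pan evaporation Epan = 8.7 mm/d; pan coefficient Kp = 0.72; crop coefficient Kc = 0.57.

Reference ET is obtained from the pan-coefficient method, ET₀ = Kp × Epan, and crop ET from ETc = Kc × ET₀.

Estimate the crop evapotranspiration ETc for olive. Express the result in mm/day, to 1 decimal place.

3.6 mm/day

ET₀ = 0.72 × 8.7 = 6.2640 mm/d
ETc = Kc × ET₀ = 0.57 × 6.2640 = 3.5705 mm/d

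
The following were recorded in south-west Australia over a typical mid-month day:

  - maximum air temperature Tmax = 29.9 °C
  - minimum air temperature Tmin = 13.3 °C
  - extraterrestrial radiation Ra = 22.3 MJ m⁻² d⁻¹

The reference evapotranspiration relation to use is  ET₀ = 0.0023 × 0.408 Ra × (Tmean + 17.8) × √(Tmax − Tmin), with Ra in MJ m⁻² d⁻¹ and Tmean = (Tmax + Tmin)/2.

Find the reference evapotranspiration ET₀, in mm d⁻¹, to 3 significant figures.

3.36 mm d⁻¹

Tmean = (29.9 + 13.3)/2 = 21.60 °C
0.408 Ra = 0.408 × 22.3 = 9.0984 mm/d equivalent
ET₀ = 0.0023 × 9.0984 × (21.60 + 17.8) × √16.6 = 0.0023 × 9.0984 × 39.40 × 4.0743 = 3.3592 mm/d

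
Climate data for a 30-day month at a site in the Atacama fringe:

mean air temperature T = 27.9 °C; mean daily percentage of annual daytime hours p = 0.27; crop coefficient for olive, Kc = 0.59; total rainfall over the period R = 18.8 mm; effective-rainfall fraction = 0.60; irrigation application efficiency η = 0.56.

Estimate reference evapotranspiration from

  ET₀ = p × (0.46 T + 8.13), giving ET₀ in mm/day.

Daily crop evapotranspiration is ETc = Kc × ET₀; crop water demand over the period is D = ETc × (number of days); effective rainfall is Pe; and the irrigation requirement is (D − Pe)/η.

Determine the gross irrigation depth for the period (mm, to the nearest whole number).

159 mm

ET₀ = 0.27 × (0.46 × 27.9 + 8.13) = 0.27 × 20.964 = 5.6603 mm/d
ETc = Kc × ET₀ = 0.59 × 5.6603 = 3.3396 mm/d
Crop demand D = ETc × 30 d = 3.3396 × 30 = 100.188 mm
Pe = 0.60 × 18.8 = 11.280 mm
D − Pe = 100.188 − 11.280 = 88.908 mm
Gross irrigation = 88.908 / 0.56 = 158.764 mm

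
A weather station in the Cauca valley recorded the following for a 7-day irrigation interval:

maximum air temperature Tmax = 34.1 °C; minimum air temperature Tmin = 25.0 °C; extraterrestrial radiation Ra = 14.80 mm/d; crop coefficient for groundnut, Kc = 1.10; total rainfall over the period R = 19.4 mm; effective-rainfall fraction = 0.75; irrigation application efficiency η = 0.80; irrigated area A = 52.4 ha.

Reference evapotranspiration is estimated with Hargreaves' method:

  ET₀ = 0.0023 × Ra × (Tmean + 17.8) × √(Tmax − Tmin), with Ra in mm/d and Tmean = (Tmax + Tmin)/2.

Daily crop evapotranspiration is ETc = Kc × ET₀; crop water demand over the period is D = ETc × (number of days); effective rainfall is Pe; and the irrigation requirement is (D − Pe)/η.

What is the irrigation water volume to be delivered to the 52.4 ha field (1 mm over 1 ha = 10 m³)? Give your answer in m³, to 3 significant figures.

Tmean = (34.1 + 25.0)/2 = 29.55 °C
ET₀ = 0.0023 × 14.80 × (29.55 + 17.8) × √9.1 = 0.0023 × 14.80 × 47.35 × 3.0166 = 4.8621 mm/d
ETc = Kc × ET₀ = 1.10 × 4.8621 = 5.3483 mm/d
Crop demand D = ETc × 7 d = 5.3483 × 7 = 37.438 mm
Pe = 0.75 × 19.4 = 14.550 mm
D − Pe = 37.438 − 14.550 = 22.888 mm
Gross irrigation = 22.888 / 0.80 = 28.610 mm
Volume = 28.610 mm × 52.4 ha × 10 = 14991.6 m³

15000 m³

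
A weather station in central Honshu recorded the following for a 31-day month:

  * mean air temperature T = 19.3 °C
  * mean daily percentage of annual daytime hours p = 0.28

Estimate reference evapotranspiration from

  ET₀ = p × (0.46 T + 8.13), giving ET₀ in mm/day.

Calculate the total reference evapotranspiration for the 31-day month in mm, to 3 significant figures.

148 mm

ET₀ = 0.28 × (0.46 × 19.3 + 8.13) = 0.28 × 17.008 = 4.7622 mm/d
Monthly total = 4.7622 × 31 = 147.628 mm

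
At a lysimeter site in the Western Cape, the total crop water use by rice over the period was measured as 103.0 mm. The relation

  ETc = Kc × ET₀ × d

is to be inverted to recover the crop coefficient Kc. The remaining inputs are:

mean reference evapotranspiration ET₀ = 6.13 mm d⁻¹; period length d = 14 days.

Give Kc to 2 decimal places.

ETc = Kc × ET₀ × d  ⇒  Kc = ETc / (ET₀ × d)
Kc = 103.0 / (6.13 × 14) = 103.0 / 85.82 = 1.2002

1.20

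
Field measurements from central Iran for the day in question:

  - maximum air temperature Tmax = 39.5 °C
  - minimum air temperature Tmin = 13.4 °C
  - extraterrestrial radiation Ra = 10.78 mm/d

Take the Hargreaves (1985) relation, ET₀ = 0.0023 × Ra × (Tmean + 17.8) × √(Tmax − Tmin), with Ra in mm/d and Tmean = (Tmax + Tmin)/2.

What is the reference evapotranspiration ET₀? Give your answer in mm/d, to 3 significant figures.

Tmean = (39.5 + 13.4)/2 = 26.45 °C
ET₀ = 0.0023 × 10.78 × (26.45 + 17.8) × √26.1 = 0.0023 × 10.78 × 44.25 × 5.1088 = 5.6050 mm/d

5.61 mm/d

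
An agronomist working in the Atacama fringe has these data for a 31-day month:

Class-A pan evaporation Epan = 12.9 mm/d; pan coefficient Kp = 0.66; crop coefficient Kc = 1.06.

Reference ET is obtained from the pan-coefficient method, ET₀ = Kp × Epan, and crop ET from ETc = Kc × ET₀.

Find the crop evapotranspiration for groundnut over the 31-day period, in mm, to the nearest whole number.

280 mm

ET₀ = 0.66 × 12.9 = 8.5140 mm/d
ETc = Kc × ET₀ = 1.06 × 8.5140 = 9.0248 mm/d
Over 31 days: 9.0248 × 31 = 279.769 mm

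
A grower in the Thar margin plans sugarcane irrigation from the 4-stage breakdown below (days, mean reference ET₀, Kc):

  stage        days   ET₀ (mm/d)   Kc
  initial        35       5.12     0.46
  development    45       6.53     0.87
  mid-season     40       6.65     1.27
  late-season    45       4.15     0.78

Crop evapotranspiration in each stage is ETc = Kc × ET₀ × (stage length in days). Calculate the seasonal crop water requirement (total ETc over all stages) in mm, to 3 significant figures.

initial: 0.46 × 5.12 × 35 = 82.43 mm
development: 0.87 × 6.53 × 45 = 255.65 mm
mid-season: 1.27 × 6.65 × 40 = 337.82 mm
late-season: 0.78 × 4.15 × 45 = 145.67 mm
Seasonal total = 821.57 mm

822 mm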